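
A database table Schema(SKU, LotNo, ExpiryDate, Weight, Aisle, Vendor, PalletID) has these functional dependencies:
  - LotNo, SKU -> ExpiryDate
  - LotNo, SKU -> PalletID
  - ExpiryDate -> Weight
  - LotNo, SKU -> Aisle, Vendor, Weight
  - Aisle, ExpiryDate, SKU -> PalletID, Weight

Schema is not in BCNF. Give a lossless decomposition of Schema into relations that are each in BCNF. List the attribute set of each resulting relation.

Candidate key of the original relation: {LotNo, SKU}.
In {Aisle, ExpiryDate, LotNo, PalletID, SKU, Vendor, Weight}, {ExpiryDate} is not a superkey ({ExpiryDate}⁺ restricted to this set is {ExpiryDate, Weight}), so split on ExpiryDate -> Weight into {ExpiryDate, Weight} and {Aisle, ExpiryDate, LotNo, PalletID, SKU, Vendor}.
{ExpiryDate, Weight} is in BCNF.
In {Aisle, ExpiryDate, LotNo, PalletID, SKU, Vendor}, {Aisle, ExpiryDate, SKU} is not a superkey ({Aisle, ExpiryDate, SKU}⁺ restricted to this set is {Aisle, ExpiryDate, PalletID, SKU}), so split on Aisle, ExpiryDate, SKU -> PalletID into {Aisle, ExpiryDate, PalletID, SKU} and {Aisle, ExpiryDate, LotNo, SKU, Vendor}.
{Aisle, ExpiryDate, PalletID, SKU} is in BCNF.
{Aisle, ExpiryDate, LotNo, SKU, Vendor} is in BCNF.

{Aisle, ExpiryDate, LotNo, SKU, Vendor}; {Aisle, ExpiryDate, PalletID, SKU}; {ExpiryDate, Weight}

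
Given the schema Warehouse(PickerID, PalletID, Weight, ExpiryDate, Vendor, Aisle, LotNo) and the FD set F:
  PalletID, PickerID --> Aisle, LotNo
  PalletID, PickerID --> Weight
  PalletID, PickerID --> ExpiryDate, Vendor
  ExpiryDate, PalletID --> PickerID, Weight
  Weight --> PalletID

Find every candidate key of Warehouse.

Closure of {ExpiryDate, PalletID} is {Aisle, ExpiryDate, LotNo, PalletID, PickerID, Vendor, Weight}, the whole schema; {ExpiryDate, PalletID} is a candidate key.
Closure of {ExpiryDate, Weight} is {Aisle, ExpiryDate, LotNo, PalletID, PickerID, Vendor, Weight}, the whole schema; {ExpiryDate, Weight} is a candidate key.
Closure of {PalletID, PickerID} is {Aisle, ExpiryDate, LotNo, PalletID, PickerID, Vendor, Weight}, the whole schema; {PalletID, PickerID} is a candidate key.
Closure of {PickerID, Weight} is {Aisle, ExpiryDate, LotNo, PalletID, PickerID, Vendor, Weight}, the whole schema; {PickerID, Weight} is a candidate key.
These are minimal and exhaustive — every other superkey contains one of them.

{ExpiryDate, PalletID}, {ExpiryDate, Weight}, {PalletID, PickerID}, {PickerID, Weight}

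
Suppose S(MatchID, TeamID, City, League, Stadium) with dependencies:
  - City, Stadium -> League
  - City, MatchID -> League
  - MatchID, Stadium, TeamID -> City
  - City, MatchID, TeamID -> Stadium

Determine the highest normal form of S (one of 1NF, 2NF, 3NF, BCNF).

Candidate keys: {City, MatchID, TeamID}, {MatchID, Stadium, TeamID}. Prime attributes: {City, MatchID, Stadium, TeamID}.
City, Stadium -> League breaks BCNF: {City, Stadium}⁺ = {City, League, Stadium}, so {City, Stadium} is not a superkey.
Because {League} is non-prime and the left side of City, Stadium -> League is not a superkey, the relation is not in 3NF.
The proper key subset {City, MatchID} of {City, MatchID, TeamID} determines non-prime {League}, so the relation is not even in 2NF.

1NF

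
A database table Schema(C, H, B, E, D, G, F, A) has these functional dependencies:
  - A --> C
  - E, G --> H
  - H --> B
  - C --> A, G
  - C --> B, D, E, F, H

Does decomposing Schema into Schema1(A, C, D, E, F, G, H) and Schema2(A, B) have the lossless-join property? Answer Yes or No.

Common attributes: {A}; their closure is {A, B, C, D, E, F, G, H}.
Since Schema1 ⊆ {A, B, C, D, E, F, G, H}, the intersection is a superkey of Schema1; the decomposition is lossless.

Yes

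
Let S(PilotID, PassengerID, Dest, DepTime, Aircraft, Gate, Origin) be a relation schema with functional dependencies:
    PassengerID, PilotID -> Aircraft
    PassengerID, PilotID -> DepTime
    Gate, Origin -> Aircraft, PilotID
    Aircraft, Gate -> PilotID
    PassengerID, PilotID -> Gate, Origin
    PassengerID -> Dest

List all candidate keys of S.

{Aircraft, Gate, PassengerID}, {Gate, Origin, PassengerID}, {PassengerID, PilotID}

No FD produces {PassengerID}, so it must be in every candidate key.
{PassengerID, PilotID}⁺ = {Aircraft, DepTime, Dest, Gate, Origin, PassengerID, PilotID}, which is every attribute, so {PassengerID, PilotID} is a candidate key.
{Aircraft, Gate, PassengerID}⁺ = {Aircraft, DepTime, Dest, Gate, Origin, PassengerID, PilotID}, which is every attribute, so {Aircraft, Gate, PassengerID} is a candidate key.
{Gate, Origin, PassengerID}⁺ = {Aircraft, DepTime, Dest, Gate, Origin, PassengerID, PilotID}, which is every attribute, so {Gate, Origin, PassengerID} is a candidate key.
No proper subset of any of these is a key, and no other minimal superkey exists.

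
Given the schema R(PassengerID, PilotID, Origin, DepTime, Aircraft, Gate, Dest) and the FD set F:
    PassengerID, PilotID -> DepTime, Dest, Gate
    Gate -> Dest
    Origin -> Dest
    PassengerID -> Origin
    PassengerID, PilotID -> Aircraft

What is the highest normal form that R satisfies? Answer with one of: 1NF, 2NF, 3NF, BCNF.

1NF

Candidate key: {PassengerID, PilotID}. Prime attributes: {PassengerID, PilotID}.
For Gate -> Dest we have {Gate}⁺ = {Dest, Gate}; {Gate} is not a superkey, so BCNF fails.
Gate -> Dest determines the non-prime attribute {Dest} from a non-superkey — 3NF is violated.
Since {PassengerID} ⊂ {PassengerID, PilotID} and {PassengerID}⁺ ⊇ {Dest, Origin} with {Dest, Origin} non-prime, there is a partial dependency; 2NF fails.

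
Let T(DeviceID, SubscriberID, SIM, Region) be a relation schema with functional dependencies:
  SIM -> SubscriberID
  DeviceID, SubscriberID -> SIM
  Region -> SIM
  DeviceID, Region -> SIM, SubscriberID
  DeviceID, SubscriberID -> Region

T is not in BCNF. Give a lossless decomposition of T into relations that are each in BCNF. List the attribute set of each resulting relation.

{DeviceID, Region}; {Region, SIM}; {SIM, SubscriberID}

Candidate keys of the original relation: {DeviceID, Region}, {DeviceID, SIM}, {DeviceID, SubscriberID}.
In {DeviceID, Region, SIM, SubscriberID}, {SIM} is not a superkey ({SIM}⁺ restricted to this set is {SIM, SubscriberID}), so split on SIM -> SubscriberID into {SIM, SubscriberID} and {DeviceID, Region, SIM}.
{SIM, SubscriberID} has no BCNF violation.
In {DeviceID, Region, SIM}, {Region} is not a superkey ({Region}⁺ restricted to this set is {Region, SIM}), so split on Region -> SIM into {Region, SIM} and {DeviceID, Region}.
{Region, SIM} has no BCNF violation.
{DeviceID, Region} has no BCNF violation.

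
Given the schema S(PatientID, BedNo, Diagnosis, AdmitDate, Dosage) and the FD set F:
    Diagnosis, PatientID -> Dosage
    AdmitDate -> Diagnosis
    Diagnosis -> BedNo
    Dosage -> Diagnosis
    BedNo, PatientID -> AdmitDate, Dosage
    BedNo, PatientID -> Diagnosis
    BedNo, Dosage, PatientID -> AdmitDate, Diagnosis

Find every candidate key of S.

{AdmitDate, PatientID}, {BedNo, PatientID}, {Diagnosis, PatientID}, {Dosage, PatientID}

Attributes never on any right-hand side: {PatientID} — every candidate key must contain it.
{AdmitDate, PatientID}⁺ = {AdmitDate, BedNo, Diagnosis, Dosage, PatientID}, which is every attribute, so {AdmitDate, PatientID} is a candidate key.
{BedNo, PatientID}⁺ = {AdmitDate, BedNo, Diagnosis, Dosage, PatientID}, which is every attribute, so {BedNo, PatientID} is a candidate key.
{Diagnosis, PatientID}⁺ = {AdmitDate, BedNo, Diagnosis, Dosage, PatientID}, which is every attribute, so {Diagnosis, PatientID} is a candidate key.
{Dosage, PatientID}⁺ = {AdmitDate, BedNo, Diagnosis, Dosage, PatientID}, which is every attribute, so {Dosage, PatientID} is a candidate key.
Any other superkey properly contains one of these, so there are no further candidate keys.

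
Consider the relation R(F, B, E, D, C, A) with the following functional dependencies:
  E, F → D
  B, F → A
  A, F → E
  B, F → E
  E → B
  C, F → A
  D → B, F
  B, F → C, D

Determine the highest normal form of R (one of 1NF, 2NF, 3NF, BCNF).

3NF

Candidate keys: {A, F}, {B, F}, {C, F}, {D}, {E, F}. Prime attributes: {A, B, C, D, E, F}.
For E → B we have {E}⁺ = {B, E}; {E} is not a superkey, so BCNF fails.
Its right-hand attributes {B} are all prime, as are those of every other non-superkey FD — the relation is in 3NF.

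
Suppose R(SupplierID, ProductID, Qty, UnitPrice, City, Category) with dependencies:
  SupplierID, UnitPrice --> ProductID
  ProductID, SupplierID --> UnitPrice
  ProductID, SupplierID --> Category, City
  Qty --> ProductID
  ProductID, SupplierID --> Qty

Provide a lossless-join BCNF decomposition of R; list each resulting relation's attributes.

{Category, City, Qty, SupplierID, UnitPrice}; {ProductID, Qty}

Candidate keys of the original relation: {ProductID, SupplierID}, {Qty, SupplierID}, {SupplierID, UnitPrice}.
Within {Category, City, ProductID, Qty, SupplierID, UnitPrice}: {Qty}⁺ ∩ {Category, City, ProductID, Qty, SupplierID, UnitPrice} = {ProductID, Qty}, not the whole set, so Qty --> ProductID violates BCNF; decompose into {ProductID, Qty} and {Category, City, Qty, SupplierID, UnitPrice}.
{ProductID, Qty} is in BCNF.
{Category, City, Qty, SupplierID, UnitPrice} is in BCNF.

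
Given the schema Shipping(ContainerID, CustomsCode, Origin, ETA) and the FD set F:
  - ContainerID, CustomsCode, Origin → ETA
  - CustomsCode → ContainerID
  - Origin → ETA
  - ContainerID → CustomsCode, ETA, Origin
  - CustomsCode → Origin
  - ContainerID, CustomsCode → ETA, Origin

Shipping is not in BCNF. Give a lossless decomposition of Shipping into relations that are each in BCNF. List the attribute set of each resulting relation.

{ContainerID, CustomsCode, Origin}; {ETA, Origin}

Candidate keys of the original relation: {ContainerID}, {CustomsCode}.
{ContainerID, CustomsCode, ETA, Origin}: {Origin} determines {ETA, Origin} here but is not a superkey — split on Origin → ETA, giving {ETA, Origin} and {ContainerID, CustomsCode, Origin}.
{ETA, Origin}: every determinant is a superkey — BCNF.
{ContainerID, CustomsCode, Origin}: every determinant is a superkey — BCNF.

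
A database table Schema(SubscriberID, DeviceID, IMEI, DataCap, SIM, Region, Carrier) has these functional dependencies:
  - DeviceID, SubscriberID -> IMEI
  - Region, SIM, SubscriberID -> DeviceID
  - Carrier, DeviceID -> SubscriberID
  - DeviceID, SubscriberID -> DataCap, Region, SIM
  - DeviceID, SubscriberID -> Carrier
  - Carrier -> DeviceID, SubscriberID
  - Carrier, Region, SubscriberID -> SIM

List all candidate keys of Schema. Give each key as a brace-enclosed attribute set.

{Carrier}⁺ = {Carrier, DataCap, DeviceID, IMEI, Region, SIM, SubscriberID}, which is every attribute, so {Carrier} is a candidate key.
{DeviceID, SubscriberID}⁺ = {Carrier, DataCap, DeviceID, IMEI, Region, SIM, SubscriberID}, which is every attribute, so {DeviceID, SubscriberID} is a candidate key.
{Region, SIM, SubscriberID}⁺ = {Carrier, DataCap, DeviceID, IMEI, Region, SIM, SubscriberID}, which is every attribute, so {Region, SIM, SubscriberID} is a candidate key.
Any other superkey properly contains one of these, so there are no further candidate keys.

{Carrier}, {DeviceID, SubscriberID}, {Region, SIM, SubscriberID}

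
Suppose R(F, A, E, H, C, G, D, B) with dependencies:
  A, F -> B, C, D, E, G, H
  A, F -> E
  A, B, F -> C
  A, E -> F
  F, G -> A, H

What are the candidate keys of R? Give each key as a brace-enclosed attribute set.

{A, E}⁺ = {A, B, C, D, E, F, G, H}, which is every attribute, so {A, E} is a candidate key.
{A, F}⁺ = {A, B, C, D, E, F, G, H}, which is every attribute, so {A, F} is a candidate key.
{F, G}⁺ = {A, B, C, D, E, F, G, H}, which is every attribute, so {F, G} is a candidate key.
No proper subset of any of these is a key, and no other minimal superkey exists.

{A, E}, {A, F}, {F, G}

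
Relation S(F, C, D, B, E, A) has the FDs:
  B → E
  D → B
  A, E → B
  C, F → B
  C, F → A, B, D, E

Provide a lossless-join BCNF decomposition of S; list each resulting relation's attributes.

Candidate key of the original relation: {C, F}.
{A, B, C, D, E, F}: {B} determines {B, E} here but is not a superkey — split on B → E, giving {B, E} and {A, B, C, D, F}.
{B, E} is in BCNF.
{A, B, C, D, F}: {D} determines {B, D} here but is not a superkey — split on D → B, giving {B, D} and {A, C, D, F}.
{B, D} is in BCNF.
{A, C, D, F} is in BCNF.

{A, C, D, F}; {B, D}; {B, E}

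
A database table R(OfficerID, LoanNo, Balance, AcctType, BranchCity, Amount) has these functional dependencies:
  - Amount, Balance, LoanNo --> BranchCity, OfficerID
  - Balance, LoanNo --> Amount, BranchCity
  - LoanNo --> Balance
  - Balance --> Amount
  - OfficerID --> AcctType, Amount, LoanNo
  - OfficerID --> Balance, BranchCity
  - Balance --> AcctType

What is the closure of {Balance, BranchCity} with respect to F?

Start with {Balance, BranchCity}.
Balance --> Amount applies; add {Amount} → now {Amount, Balance, BranchCity}.
Balance --> AcctType applies; add {AcctType} → now {AcctType, Amount, Balance, BranchCity}.
No further FD applies.

{AcctType, Amount, Balance, BranchCity}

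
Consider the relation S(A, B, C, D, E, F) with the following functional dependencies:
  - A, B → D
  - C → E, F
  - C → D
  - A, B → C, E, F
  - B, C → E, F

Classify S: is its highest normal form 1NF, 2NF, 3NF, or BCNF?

Candidate key: {A, B}. Prime attributes: {A, B}.
C → E, F: {C}⁺ = {C, D, E, F}, which is not all of the attributes, so the left side is not a superkey — BCNF is violated.
C → E, F has non-prime {E, F} on the right and a non-superkey on the left, so 3NF fails.
No proper subset of a key has a non-prime attribute in its closure, so there is no partial dependency; 2NF holds.

2NF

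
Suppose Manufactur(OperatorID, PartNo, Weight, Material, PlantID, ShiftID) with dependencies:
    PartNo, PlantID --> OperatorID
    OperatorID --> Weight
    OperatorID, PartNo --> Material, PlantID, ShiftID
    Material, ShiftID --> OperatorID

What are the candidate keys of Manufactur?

{Material, PartNo, ShiftID}, {OperatorID, PartNo}, {PartNo, PlantID}

No FD produces {PartNo}, so it must be in every candidate key.
{OperatorID, PartNo}⁺ = {Material, OperatorID, PartNo, PlantID, ShiftID, Weight} — all of the relation — so {OperatorID, PartNo} is a candidate key.
{PartNo, PlantID}⁺ = {Material, OperatorID, PartNo, PlantID, ShiftID, Weight} — all of the relation — so {PartNo, PlantID} is a candidate key.
{Material, PartNo, ShiftID}⁺ = {Material, OperatorID, PartNo, PlantID, ShiftID, Weight} — all of the relation — so {Material, PartNo, ShiftID} is a candidate key.
Any other superkey properly contains one of these, so there are no further candidate keys.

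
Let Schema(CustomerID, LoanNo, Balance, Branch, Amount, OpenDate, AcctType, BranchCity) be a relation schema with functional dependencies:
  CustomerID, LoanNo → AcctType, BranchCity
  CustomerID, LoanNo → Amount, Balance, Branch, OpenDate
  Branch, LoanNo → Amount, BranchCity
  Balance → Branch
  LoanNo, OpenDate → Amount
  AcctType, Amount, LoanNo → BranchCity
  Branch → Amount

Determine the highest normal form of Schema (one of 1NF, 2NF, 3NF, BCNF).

2NF

Candidate key: {CustomerID, LoanNo}. Prime attributes: {CustomerID, LoanNo}.
Branch, LoanNo → Amount, BranchCity: {Branch, LoanNo}⁺ = {Amount, Branch, BranchCity, LoanNo}, which is not all of the attributes, so the left side is not a superkey — BCNF is violated.
Branch, LoanNo → Amount, BranchCity determines the non-prime attributes {Amount, BranchCity} from a non-superkey — 3NF is violated.
No proper subset of a key has a non-prime attribute in its closure, so there is no partial dependency; 2NF holds.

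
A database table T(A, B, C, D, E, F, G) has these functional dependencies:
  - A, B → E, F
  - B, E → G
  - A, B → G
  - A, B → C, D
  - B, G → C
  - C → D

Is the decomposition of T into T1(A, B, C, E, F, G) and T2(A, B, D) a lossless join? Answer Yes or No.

T1 ∩ T2 = {A, B}; its closure under F is {A, B, C, D, E, F, G}.
This includes all of T1, so the common attributes are a superkey of T1 — the join is lossless.

Yes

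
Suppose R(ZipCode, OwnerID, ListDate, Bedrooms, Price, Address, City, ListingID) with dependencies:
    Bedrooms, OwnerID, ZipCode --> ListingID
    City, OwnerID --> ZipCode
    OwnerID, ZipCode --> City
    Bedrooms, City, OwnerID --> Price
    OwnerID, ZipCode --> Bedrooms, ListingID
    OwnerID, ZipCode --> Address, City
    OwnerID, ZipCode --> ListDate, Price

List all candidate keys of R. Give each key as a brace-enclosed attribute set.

No FD produces {OwnerID}, so it must be in every candidate key.
{City, OwnerID}⁺ = {Address, Bedrooms, City, ListDate, ListingID, OwnerID, Price, ZipCode}, which is every attribute, so {City, OwnerID} is a candidate key.
{OwnerID, ZipCode}⁺ = {Address, Bedrooms, City, ListDate, ListingID, OwnerID, Price, ZipCode}, which is every attribute, so {OwnerID, ZipCode} is a candidate key.
These are minimal and exhaustive — every other superkey contains one of them.

{City, OwnerID}, {OwnerID, ZipCode}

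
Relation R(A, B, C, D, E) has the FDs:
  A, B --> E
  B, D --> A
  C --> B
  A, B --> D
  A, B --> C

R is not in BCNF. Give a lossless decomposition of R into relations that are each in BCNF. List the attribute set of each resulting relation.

Candidate keys of the original relation: {A, B}, {A, C}, {B, D}, {C, D}.
Within {A, B, C, D, E}: {C}⁺ ∩ {A, B, C, D, E} = {B, C}, not the whole set, so C --> B violates BCNF; decompose into {B, C} and {A, C, D, E}.
{B, C} is in BCNF.
{A, C, D, E} is in BCNF.

{A, C, D, E}; {B, C}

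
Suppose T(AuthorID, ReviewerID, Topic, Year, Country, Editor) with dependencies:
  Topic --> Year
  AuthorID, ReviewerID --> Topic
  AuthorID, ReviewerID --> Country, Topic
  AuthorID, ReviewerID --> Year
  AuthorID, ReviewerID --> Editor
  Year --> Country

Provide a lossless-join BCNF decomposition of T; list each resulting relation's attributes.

Candidate key of the original relation: {AuthorID, ReviewerID}.
In {AuthorID, Country, Editor, ReviewerID, Topic, Year}, {Topic} is not a superkey ({Topic}⁺ restricted to this set is {Country, Topic, Year}), so split on Topic --> Country, Year into {Country, Topic, Year} and {AuthorID, Editor, ReviewerID, Topic}.
In {Country, Topic, Year}, {Year} is not a superkey ({Year}⁺ restricted to this set is {Country, Year}), so split on Year --> Country into {Country, Year} and {Topic, Year}.
{Country, Year} is in BCNF.
{Topic, Year} is in BCNF.
{AuthorID, Editor, ReviewerID, Topic} is in BCNF.

{AuthorID, Editor, ReviewerID, Topic}; {Country, Year}; {Topic, Year}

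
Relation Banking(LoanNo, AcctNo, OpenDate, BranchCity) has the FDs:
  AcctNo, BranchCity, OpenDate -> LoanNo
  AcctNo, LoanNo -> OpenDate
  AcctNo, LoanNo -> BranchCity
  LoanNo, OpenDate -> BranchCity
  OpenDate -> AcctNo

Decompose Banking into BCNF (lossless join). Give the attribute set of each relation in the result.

{AcctNo, OpenDate}; {BranchCity, LoanNo, OpenDate}

Candidate keys of the original relation: {AcctNo, LoanNo}, {BranchCity, OpenDate}, {LoanNo, OpenDate}.
Within {AcctNo, BranchCity, LoanNo, OpenDate}: {OpenDate}⁺ ∩ {AcctNo, BranchCity, LoanNo, OpenDate} = {AcctNo, OpenDate}, not the whole set, so OpenDate -> AcctNo violates BCNF; decompose into {AcctNo, OpenDate} and {BranchCity, LoanNo, OpenDate}.
{AcctNo, OpenDate}: every determinant is a superkey — BCNF.
{BranchCity, LoanNo, OpenDate}: every determinant is a superkey — BCNF.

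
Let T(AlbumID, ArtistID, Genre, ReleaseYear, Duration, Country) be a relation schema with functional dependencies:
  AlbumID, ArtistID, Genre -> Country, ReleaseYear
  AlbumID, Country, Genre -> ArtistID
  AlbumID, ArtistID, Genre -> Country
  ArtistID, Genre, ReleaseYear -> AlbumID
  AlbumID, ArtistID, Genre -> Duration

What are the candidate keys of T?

{Genre} never appears on the right of any FD, so every key must include it.
Closure of {AlbumID, ArtistID, Genre} is {AlbumID, ArtistID, Country, Duration, Genre, ReleaseYear}, the whole schema; {AlbumID, ArtistID, Genre} is a candidate key.
Closure of {AlbumID, Country, Genre} is {AlbumID, ArtistID, Country, Duration, Genre, ReleaseYear}, the whole schema; {AlbumID, Country, Genre} is a candidate key.
Closure of {ArtistID, Genre, ReleaseYear} is {AlbumID, ArtistID, Country, Duration, Genre, ReleaseYear}, the whole schema; {ArtistID, Genre, ReleaseYear} is a candidate key.
No proper subset of any of these is a key, and no other minimal superkey exists.

{AlbumID, ArtistID, Genre}, {AlbumID, Country, Genre}, {ArtistID, Genre, ReleaseYear}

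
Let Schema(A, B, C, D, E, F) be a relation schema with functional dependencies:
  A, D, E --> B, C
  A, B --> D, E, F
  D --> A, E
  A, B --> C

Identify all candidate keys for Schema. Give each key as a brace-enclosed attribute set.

{A, B}, {D}

Closure of {D} is {A, B, C, D, E, F}, the whole schema; {D} is a candidate key.
Closure of {A, B} is {A, B, C, D, E, F}, the whole schema; {A, B} is a candidate key.
No proper subset of any of these is a key, and no other minimal superkey exists.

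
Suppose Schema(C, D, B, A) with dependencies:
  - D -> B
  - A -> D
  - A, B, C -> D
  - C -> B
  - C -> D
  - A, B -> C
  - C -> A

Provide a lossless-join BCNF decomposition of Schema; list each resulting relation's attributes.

{A, C, D}; {B, D}

Candidate keys of the original relation: {A}, {C}.
In {A, B, C, D}, {D} is not a superkey ({D}⁺ restricted to this set is {B, D}), so split on D -> B into {B, D} and {A, C, D}.
{B, D} has no BCNF violation.
{A, C, D} has no BCNF violation.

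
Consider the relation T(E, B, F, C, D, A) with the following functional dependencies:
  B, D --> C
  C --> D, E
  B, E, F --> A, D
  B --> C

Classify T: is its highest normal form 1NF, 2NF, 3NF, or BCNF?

1NF

Candidate key: {B, F}. Prime attributes: {B, F}.
B, D --> C breaks BCNF: {B, D}⁺ = {B, C, D, E}, so {B, D} is not a superkey.
B, D --> C determines the non-prime attribute {C} from a non-superkey — 3NF is violated.
Since {B} ⊂ {B, F} and {B}⁺ ⊇ {C, D, E} with {C, D, E} non-prime, there is a partial dependency; 2NF fails.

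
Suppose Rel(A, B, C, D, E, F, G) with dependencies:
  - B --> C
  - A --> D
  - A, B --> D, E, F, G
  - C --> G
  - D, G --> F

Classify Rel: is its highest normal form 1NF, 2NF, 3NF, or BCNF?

1NF

Candidate key: {A, B}. Prime attributes: {A, B}.
B --> C breaks BCNF: {B}⁺ = {B, C, G}, so {B} is not a superkey.
B --> C determines the non-prime attribute {C} from a non-superkey — 3NF is violated.
The proper key subset {A} of {A, B} determines non-prime {D}, so the relation is not even in 2NF.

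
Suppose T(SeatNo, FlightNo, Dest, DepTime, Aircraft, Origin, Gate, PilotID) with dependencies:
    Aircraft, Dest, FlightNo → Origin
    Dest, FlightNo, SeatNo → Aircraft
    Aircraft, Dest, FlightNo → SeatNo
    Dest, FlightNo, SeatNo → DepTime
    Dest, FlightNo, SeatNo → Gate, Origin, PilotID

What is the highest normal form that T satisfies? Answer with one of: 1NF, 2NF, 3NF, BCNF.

BCNF

Candidate keys: {Aircraft, Dest, FlightNo}, {Dest, FlightNo, SeatNo}. Prime attributes: {Aircraft, Dest, FlightNo, SeatNo}.
Each dependency's left side is a superkey — BCNF holds.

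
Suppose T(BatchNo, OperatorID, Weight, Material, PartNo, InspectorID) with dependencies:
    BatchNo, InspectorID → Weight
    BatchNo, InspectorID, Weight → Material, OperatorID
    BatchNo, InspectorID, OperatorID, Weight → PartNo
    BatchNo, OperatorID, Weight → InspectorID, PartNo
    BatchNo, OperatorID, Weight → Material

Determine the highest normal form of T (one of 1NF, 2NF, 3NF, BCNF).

Candidate keys: {BatchNo, InspectorID}, {BatchNo, OperatorID, Weight}. Prime attributes: {BatchNo, InspectorID, OperatorID, Weight}.
Each dependency's left side is a superkey — BCNF holds.

BCNF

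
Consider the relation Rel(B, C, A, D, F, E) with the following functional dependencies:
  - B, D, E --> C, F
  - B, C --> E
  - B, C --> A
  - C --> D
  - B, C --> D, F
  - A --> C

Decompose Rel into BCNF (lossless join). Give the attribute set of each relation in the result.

{A, B, E, F}; {A, C}; {C, D}

Candidate keys of the original relation: {A, B}, {B, C}, {B, D, E}.
Within {A, B, C, D, E, F}: {C}⁺ ∩ {A, B, C, D, E, F} = {C, D}, not the whole set, so C --> D violates BCNF; decompose into {C, D} and {A, B, C, E, F}.
{C, D}: every determinant is a superkey — BCNF.
Within {A, B, C, E, F}: {A}⁺ ∩ {A, B, C, E, F} = {A, C}, not the whole set, so A --> C violates BCNF; decompose into {A, C} and {A, B, E, F}.
{A, C}: every determinant is a superkey — BCNF.
{A, B, E, F}: every determinant is a superkey — BCNF.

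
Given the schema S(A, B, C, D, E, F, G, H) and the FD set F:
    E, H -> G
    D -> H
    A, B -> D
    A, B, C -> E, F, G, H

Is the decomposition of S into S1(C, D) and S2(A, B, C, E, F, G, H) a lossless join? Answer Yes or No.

No

The shared attributes are {C} and {C}⁺ = {C}.
S1 ⊄ {C} and S2 ⊄ {C}, so the split is lossy.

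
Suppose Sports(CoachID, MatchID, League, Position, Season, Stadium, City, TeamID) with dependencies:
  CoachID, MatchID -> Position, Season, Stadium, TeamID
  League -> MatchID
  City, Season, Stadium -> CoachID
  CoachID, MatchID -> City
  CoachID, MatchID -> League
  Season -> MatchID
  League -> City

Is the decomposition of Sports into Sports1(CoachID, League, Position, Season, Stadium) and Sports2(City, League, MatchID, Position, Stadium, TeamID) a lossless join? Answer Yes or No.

The shared attributes are {League, Position, Stadium} and {League, Position, Stadium}⁺ = {City, League, MatchID, Position, Stadium}.
The closure covers neither Sports1 nor Sports2 entirely; the join is not lossless.

No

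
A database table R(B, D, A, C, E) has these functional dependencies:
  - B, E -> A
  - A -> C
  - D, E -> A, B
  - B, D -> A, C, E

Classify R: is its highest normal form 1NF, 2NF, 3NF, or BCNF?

2NF

Candidate keys: {B, D}, {D, E}. Prime attributes: {B, D, E}.
B, E -> A breaks BCNF: {B, E}⁺ = {A, B, C, E}, so {B, E} is not a superkey.
B, E -> A determines the non-prime attribute {A} from a non-superkey — 3NF is violated.
No proper subset of a key has a non-prime attribute in its closure, so there is no partial dependency; 2NF holds.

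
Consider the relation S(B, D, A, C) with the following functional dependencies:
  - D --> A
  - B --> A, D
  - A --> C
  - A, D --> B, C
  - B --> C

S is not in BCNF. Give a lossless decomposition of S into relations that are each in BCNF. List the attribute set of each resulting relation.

{A, B, D}; {A, C}

Candidate keys of the original relation: {B}, {D}.
In {A, B, C, D}, {A} is not a superkey ({A}⁺ restricted to this set is {A, C}), so split on A --> C into {A, C} and {A, B, D}.
{A, C}: every determinant is a superkey — BCNF.
{A, B, D}: every determinant is a superkey — BCNF.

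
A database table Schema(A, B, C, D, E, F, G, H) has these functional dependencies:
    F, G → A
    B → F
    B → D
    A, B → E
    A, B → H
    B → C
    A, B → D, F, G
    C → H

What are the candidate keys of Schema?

{A, B}, {B, G}

No FD produces {B}, so it must be in every candidate key.
{A, B} is a candidate key since {A, B}⁺ = {A, B, C, D, E, F, G, H} covers every attribute.
{B, G} is a candidate key since {B, G}⁺ = {A, B, C, D, E, F, G, H} covers every attribute.
Any other superkey properly contains one of these, so there are no further candidate keys.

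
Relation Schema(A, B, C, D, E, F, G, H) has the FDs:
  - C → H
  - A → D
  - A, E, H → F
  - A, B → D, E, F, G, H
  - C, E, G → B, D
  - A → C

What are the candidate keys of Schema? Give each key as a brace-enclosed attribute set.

{A, B}, {A, E, G}

No FD produces {A}, so it must be in every candidate key.
{A, B}⁺ = {A, B, C, D, E, F, G, H}, which is every attribute, so {A, B} is a candidate key.
{A, E, G}⁺ = {A, B, C, D, E, F, G, H}, which is every attribute, so {A, E, G} is a candidate key.
No proper subset of any of these is a key, and no other minimal superkey exists.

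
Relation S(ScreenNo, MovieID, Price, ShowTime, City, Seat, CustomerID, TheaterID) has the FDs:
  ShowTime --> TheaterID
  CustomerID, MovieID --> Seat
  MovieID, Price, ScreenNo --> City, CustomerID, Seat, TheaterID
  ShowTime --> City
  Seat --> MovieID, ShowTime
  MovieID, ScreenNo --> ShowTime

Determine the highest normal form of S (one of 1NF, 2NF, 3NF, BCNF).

1NF

Candidate keys: {MovieID, Price, ScreenNo}, {Price, ScreenNo, Seat}. Prime attributes: {MovieID, Price, ScreenNo, Seat}.
ShowTime --> TheaterID: {ShowTime}⁺ = {City, ShowTime, TheaterID}, which is not all of the attributes, so the left side is not a superkey — BCNF is violated.
ShowTime --> TheaterID has non-prime {TheaterID} on the right and a non-superkey on the left, so 3NF fails.
Since {MovieID, ScreenNo} ⊂ {MovieID, Price, ScreenNo} and {MovieID, ScreenNo}⁺ ⊇ {City, ShowTime, TheaterID} with {City, ShowTime, TheaterID} non-prime, there is a partial dependency; 2NF fails.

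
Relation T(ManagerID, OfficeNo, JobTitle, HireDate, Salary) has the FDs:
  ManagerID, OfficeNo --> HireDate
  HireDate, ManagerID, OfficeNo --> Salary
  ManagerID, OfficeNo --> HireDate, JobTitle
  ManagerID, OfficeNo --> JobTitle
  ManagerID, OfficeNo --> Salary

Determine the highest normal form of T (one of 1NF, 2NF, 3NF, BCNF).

BCNF

Candidate key: {ManagerID, OfficeNo}. Prime attributes: {ManagerID, OfficeNo}.
Each dependency's left side is a superkey — BCNF holds.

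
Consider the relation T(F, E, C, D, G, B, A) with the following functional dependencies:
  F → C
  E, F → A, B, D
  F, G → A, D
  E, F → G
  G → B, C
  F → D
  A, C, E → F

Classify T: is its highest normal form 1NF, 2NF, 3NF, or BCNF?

1NF

Candidate keys: {A, C, E}, {A, E, G}, {E, F}. Prime attributes: {A, C, E, F, G}.
F → C: {F}⁺ = {C, D, F}, which is not all of the attributes, so the left side is not a superkey — BCNF is violated.
Because {D} is non-prime and the left side of F, G → A, D is not a superkey, the relation is not in 3NF.
Since {F} ⊂ {E, F} and {F}⁺ ⊇ {D} with {D} non-prime, there is a partial dependency; 2NF fails.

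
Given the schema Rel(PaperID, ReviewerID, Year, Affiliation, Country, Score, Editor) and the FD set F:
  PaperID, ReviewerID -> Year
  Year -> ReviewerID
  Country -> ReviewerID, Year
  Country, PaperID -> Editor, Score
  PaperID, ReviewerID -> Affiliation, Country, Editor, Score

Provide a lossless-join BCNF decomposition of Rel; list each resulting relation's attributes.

Candidate keys of the original relation: {Country, PaperID}, {PaperID, ReviewerID}, {PaperID, Year}.
Within {Affiliation, Country, Editor, PaperID, ReviewerID, Score, Year}: {Year}⁺ ∩ {Affiliation, Country, Editor, PaperID, ReviewerID, Score, Year} = {ReviewerID, Year}, not the whole set, so Year -> ReviewerID violates BCNF; decompose into {ReviewerID, Year} and {Affiliation, Country, Editor, PaperID, Score, Year}.
{ReviewerID, Year} has no BCNF violation.
Within {Affiliation, Country, Editor, PaperID, Score, Year}: {Country}⁺ ∩ {Affiliation, Country, Editor, PaperID, Score, Year} = {Country, Year}, not the whole set, so Country -> Year violates BCNF; decompose into {Country, Year} and {Affiliation, Country, Editor, PaperID, Score}.
{Country, Year} has no BCNF violation.
{Affiliation, Country, Editor, PaperID, Score} has no BCNF violation.

{Affiliation, Country, Editor, PaperID, Score}; {Country, Year}; {ReviewerID, Year}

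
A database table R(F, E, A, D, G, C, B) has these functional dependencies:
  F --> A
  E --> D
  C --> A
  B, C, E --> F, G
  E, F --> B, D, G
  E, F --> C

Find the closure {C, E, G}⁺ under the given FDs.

{A, C, D, E, G}

Start with {C, E, G}.
E --> D applies; add {D} → now {C, D, E, G}.
C --> A applies; add {A} → now {A, C, D, E, G}.
No further FD applies.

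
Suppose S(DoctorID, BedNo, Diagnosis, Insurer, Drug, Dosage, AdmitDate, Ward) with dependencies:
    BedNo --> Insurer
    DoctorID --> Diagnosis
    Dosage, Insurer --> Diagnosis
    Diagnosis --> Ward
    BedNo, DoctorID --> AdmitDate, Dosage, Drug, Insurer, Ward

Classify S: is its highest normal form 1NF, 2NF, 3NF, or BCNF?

1NF

Candidate key: {BedNo, DoctorID}. Prime attributes: {BedNo, DoctorID}.
For BedNo --> Insurer we have {BedNo}⁺ = {BedNo, Insurer}; {BedNo} is not a superkey, so BCNF fails.
BedNo --> Insurer determines the non-prime attribute {Insurer} from a non-superkey — 3NF is violated.
Since {BedNo} ⊂ {BedNo, DoctorID} and {BedNo}⁺ ⊇ {Insurer} with {Insurer} non-prime, there is a partial dependency; 2NF fails.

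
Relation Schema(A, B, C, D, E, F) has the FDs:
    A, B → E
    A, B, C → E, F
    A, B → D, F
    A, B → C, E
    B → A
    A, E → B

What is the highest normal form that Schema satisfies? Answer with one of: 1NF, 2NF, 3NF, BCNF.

BCNF

Candidate keys: {A, E}, {B}. Prime attributes: {A, B, E}.
Each dependency's left side is a superkey — BCNF holds.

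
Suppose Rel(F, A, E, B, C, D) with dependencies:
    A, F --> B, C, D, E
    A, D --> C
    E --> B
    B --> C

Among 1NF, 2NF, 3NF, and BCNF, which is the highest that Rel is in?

Candidate key: {A, F}. Prime attributes: {A, F}.
A, D --> C breaks BCNF: {A, D}⁺ = {A, C, D}, so {A, D} is not a superkey.
A, D --> C has non-prime {C} on the right and a non-superkey on the left, so 3NF fails.
Checking every proper subset of each key, none determines a non-prime attribute — 2NF is satisfied.

2NF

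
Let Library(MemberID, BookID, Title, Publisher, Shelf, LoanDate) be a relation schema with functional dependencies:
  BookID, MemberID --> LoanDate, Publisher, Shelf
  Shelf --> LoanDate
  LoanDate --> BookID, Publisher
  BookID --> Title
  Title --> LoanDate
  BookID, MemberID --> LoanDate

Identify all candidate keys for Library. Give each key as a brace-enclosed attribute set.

{BookID, MemberID}, {LoanDate, MemberID}, {MemberID, Shelf}, {MemberID, Title}

Attributes never on any right-hand side: {MemberID} — every candidate key must contain it.
{BookID, MemberID}⁺ = {BookID, LoanDate, MemberID, Publisher, Shelf, Title}, which is every attribute, so {BookID, MemberID} is a candidate key.
{LoanDate, MemberID}⁺ = {BookID, LoanDate, MemberID, Publisher, Shelf, Title}, which is every attribute, so {LoanDate, MemberID} is a candidate key.
{MemberID, Shelf}⁺ = {BookID, LoanDate, MemberID, Publisher, Shelf, Title}, which is every attribute, so {MemberID, Shelf} is a candidate key.
{MemberID, Title}⁺ = {BookID, LoanDate, MemberID, Publisher, Shelf, Title}, which is every attribute, so {MemberID, Title} is a candidate key.
No proper subset of any of these is a key, and no other minimal superkey exists.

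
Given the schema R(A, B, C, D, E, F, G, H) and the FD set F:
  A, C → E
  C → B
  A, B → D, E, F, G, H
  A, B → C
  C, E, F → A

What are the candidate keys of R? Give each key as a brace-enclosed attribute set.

{A, B} is a candidate key since {A, B}⁺ = {A, B, C, D, E, F, G, H} covers every attribute.
{A, C} is a candidate key since {A, C}⁺ = {A, B, C, D, E, F, G, H} covers every attribute.
{C, E, F} is a candidate key since {C, E, F}⁺ = {A, B, C, D, E, F, G, H} covers every attribute.
These are minimal and exhaustive — every other superkey contains one of them.

{A, B}, {A, C}, {C, E, F}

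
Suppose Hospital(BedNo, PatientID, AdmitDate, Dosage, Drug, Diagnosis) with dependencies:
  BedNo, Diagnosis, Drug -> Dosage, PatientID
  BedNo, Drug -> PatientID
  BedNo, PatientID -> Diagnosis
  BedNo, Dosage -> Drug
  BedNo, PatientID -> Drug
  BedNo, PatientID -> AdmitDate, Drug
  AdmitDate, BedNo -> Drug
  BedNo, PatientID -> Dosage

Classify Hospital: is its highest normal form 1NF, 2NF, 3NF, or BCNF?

Candidate keys: {AdmitDate, BedNo}, {BedNo, Dosage}, {BedNo, Drug}, {BedNo, PatientID}. Prime attributes: {AdmitDate, BedNo, Dosage, Drug, PatientID}.
Each dependency's left side is a superkey — BCNF holds.

BCNF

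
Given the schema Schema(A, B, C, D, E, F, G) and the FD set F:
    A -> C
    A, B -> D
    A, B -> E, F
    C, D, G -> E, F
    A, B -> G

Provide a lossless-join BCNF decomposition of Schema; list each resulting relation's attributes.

Candidate key of the original relation: {A, B}.
Within {A, B, C, D, E, F, G}: {A}⁺ ∩ {A, B, C, D, E, F, G} = {A, C}, not the whole set, so A -> C violates BCNF; decompose into {A, C} and {A, B, D, E, F, G}.
{A, C}: every determinant is a superkey — BCNF.
Within {A, B, D, E, F, G}: {A, D, G}⁺ ∩ {A, B, D, E, F, G} = {A, D, E, F, G}, not the whole set, so A, D, G -> E, F violates BCNF; decompose into {A, D, E, F, G} and {A, B, D, G}.
{A, D, E, F, G}: every determinant is a superkey — BCNF.
{A, B, D, G}: every determinant is a superkey — BCNF.

{A, B, D, G}; {A, C}; {A, D, E, F, G}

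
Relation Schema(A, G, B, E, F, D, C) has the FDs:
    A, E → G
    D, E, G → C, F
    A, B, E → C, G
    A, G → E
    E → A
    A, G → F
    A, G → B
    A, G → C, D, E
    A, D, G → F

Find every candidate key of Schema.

{E} is a candidate key since {E}⁺ = {A, B, C, D, E, F, G} covers every attribute.
{A, G} is a candidate key since {A, G}⁺ = {A, B, C, D, E, F, G} covers every attribute.
These are minimal and exhaustive — every other superkey contains one of them.

{A, G}, {E}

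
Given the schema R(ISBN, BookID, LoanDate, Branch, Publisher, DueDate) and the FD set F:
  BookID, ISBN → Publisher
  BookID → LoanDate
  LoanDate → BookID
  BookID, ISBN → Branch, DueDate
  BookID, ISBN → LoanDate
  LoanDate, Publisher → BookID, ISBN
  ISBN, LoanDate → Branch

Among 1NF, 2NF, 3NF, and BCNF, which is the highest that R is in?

Candidate keys: {BookID, ISBN}, {BookID, Publisher}, {ISBN, LoanDate}, {LoanDate, Publisher}. Prime attributes: {BookID, ISBN, LoanDate, Publisher}.
BookID → LoanDate: {BookID}⁺ = {BookID, LoanDate}, which is not all of the attributes, so the left side is not a superkey — BCNF is violated.
Its right-hand attributes {LoanDate} are all prime, as are those of every other non-superkey FD — the relation is in 3NF.

3NF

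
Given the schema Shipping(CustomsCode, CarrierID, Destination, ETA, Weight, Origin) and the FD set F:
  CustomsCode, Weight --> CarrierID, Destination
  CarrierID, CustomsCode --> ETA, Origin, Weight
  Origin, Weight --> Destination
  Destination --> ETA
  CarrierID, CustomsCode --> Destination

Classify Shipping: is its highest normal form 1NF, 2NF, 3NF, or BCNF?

Candidate keys: {CarrierID, CustomsCode}, {CustomsCode, Weight}. Prime attributes: {CarrierID, CustomsCode, Weight}.
For Origin, Weight --> Destination we have {Origin, Weight}⁺ = {Destination, ETA, Origin, Weight}; {Origin, Weight} is not a superkey, so BCNF fails.
Origin, Weight --> Destination has non-prime {Destination} on the right and a non-superkey on the left, so 3NF fails.
No proper subset of a key has a non-prime attribute in its closure, so there is no partial dependency; 2NF holds.

2NF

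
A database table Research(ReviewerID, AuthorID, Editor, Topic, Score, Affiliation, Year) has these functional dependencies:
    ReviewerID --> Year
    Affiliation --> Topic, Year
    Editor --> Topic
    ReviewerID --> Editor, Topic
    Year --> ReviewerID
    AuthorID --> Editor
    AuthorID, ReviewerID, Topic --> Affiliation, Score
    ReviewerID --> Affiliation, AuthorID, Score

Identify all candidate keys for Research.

{Affiliation}⁺ = {Affiliation, AuthorID, Editor, ReviewerID, Score, Topic, Year}, which is every attribute, so {Affiliation} is a candidate key.
{ReviewerID}⁺ = {Affiliation, AuthorID, Editor, ReviewerID, Score, Topic, Year}, which is every attribute, so {ReviewerID} is a candidate key.
{Year}⁺ = {Affiliation, AuthorID, Editor, ReviewerID, Score, Topic, Year}, which is every attribute, so {Year} is a candidate key.
No proper subset of any of these is a key, and no other minimal superkey exists.

{Affiliation}, {ReviewerID}, {Year}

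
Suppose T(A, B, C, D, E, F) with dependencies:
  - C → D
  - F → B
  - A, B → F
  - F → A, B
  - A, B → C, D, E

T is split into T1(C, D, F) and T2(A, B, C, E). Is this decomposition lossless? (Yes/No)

T1 ∩ T2 = {C}; its closure under F is {C, D}.
The closure covers neither T1 nor T2 entirely; the join is not lossless.

No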